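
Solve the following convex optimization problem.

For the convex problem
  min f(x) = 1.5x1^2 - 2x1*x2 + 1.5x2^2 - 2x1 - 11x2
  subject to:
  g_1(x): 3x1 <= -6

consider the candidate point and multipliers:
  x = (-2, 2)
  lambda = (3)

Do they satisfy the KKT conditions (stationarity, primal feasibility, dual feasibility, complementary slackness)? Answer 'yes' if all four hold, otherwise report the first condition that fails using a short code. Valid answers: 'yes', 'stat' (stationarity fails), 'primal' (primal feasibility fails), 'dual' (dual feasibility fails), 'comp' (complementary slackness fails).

Gradient of f: grad f(x) = Q x + c = (-12, -1)
Constraint values g_i(x) = a_i^T x - b_i:
  g_1((-2, 2)) = 0
Stationarity residual: grad f(x) + sum_i lambda_i a_i = (-3, -1)
  -> stationarity FAILS
Primal feasibility (all g_i <= 0): OK
Dual feasibility (all lambda_i >= 0): OK
Complementary slackness (lambda_i * g_i(x) = 0 for all i): OK

Verdict: the first failing condition is stationarity -> stat.

stat


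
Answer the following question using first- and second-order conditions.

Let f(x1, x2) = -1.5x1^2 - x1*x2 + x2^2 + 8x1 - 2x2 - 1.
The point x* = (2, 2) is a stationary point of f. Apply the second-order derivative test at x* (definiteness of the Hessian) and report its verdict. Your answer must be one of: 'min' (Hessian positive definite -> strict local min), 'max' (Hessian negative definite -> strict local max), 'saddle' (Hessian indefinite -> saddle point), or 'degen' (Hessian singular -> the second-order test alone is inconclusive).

Compute the Hessian H = grad^2 f:
  H = [[-3, -1], [-1, 2]]
Verify stationarity: grad f(x*) = H x* + g = (0, 0).
Eigenvalues of H: -3.1926, 2.1926.
Eigenvalues have mixed signs, so H is indefinite -> x* is a saddle point.

saddle


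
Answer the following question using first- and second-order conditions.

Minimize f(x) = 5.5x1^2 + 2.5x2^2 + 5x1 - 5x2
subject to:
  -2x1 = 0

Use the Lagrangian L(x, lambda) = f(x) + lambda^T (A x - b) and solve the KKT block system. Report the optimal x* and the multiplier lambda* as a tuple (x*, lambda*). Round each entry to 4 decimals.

Form the Lagrangian:
  L(x, lambda) = (1/2) x^T Q x + c^T x + lambda^T (A x - b)
Stationarity (grad_x L = 0): Q x + c + A^T lambda = 0.
Primal feasibility: A x = b.

This gives the KKT block system:
  [ Q   A^T ] [ x     ]   [-c ]
  [ A    0  ] [ lambda ] = [ b ]

Solving the linear system:
  x*      = (0, 1)
  lambda* = (2.5)
  f(x*)   = -2.5

x* = (0, 1), lambda* = (2.5)


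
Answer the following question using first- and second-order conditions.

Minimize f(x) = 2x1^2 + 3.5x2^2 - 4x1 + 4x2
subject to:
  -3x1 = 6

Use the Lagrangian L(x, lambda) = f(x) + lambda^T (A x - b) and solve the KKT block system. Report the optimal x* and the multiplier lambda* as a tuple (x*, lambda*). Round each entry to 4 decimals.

Form the Lagrangian:
  L(x, lambda) = (1/2) x^T Q x + c^T x + lambda^T (A x - b)
Stationarity (grad_x L = 0): Q x + c + A^T lambda = 0.
Primal feasibility: A x = b.

This gives the KKT block system:
  [ Q   A^T ] [ x     ]   [-c ]
  [ A    0  ] [ lambda ] = [ b ]

Solving the linear system:
  x*      = (-2, -0.5714)
  lambda* = (-4)
  f(x*)   = 14.8571

x* = (-2, -0.5714), lambda* = (-4)


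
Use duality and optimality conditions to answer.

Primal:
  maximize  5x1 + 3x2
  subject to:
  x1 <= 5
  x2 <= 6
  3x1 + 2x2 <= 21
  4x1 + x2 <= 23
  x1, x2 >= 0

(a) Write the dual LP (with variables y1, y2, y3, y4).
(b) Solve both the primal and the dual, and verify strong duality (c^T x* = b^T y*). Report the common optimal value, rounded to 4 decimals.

The standard primal-dual pair for 'max c^T x s.t. A x <= b, x >= 0' is:
  Dual:  min b^T y  s.t.  A^T y >= c,  y >= 0.

So the dual LP is:
  minimize  5y1 + 6y2 + 21y3 + 23y4
  subject to:
    y1 + 3y3 + 4y4 >= 5
    y2 + 2y3 + y4 >= 3
    y1, y2, y3, y4 >= 0

Solving the primal: x* = (5, 3).
  primal value c^T x* = 34.
Solving the dual: y* = (0, 0, 1.4, 0.2).
  dual value b^T y* = 34.
Strong duality: c^T x* = b^T y*. Confirmed.

34


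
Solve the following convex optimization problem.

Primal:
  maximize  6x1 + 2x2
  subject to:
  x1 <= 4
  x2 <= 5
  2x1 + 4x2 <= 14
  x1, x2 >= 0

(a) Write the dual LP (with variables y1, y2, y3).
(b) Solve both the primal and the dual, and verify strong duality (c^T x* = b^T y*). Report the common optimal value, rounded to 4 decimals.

The standard primal-dual pair for 'max c^T x s.t. A x <= b, x >= 0' is:
  Dual:  min b^T y  s.t.  A^T y >= c,  y >= 0.

So the dual LP is:
  minimize  4y1 + 5y2 + 14y3
  subject to:
    y1 + 2y3 >= 6
    y2 + 4y3 >= 2
    y1, y2, y3 >= 0

Solving the primal: x* = (4, 1.5).
  primal value c^T x* = 27.
Solving the dual: y* = (5, 0, 0.5).
  dual value b^T y* = 27.
Strong duality: c^T x* = b^T y*. Confirmed.

27


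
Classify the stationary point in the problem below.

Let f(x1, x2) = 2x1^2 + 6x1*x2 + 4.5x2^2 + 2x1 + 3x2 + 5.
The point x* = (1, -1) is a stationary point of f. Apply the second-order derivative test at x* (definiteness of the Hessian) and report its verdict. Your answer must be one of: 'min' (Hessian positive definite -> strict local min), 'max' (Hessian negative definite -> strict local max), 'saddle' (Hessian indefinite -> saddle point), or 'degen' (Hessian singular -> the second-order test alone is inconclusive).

Compute the Hessian H = grad^2 f:
  H = [[4, 6], [6, 9]]
Verify stationarity: grad f(x*) = H x* + g = (0, 0).
Eigenvalues of H: 0, 13.
H has a zero eigenvalue (singular; positive semidefinite but not definite), so H is neither positive definite, negative definite, nor indefinite. The second-order test alone is inconclusive -> degen.
(Indeed, f is constant along the null direction of H through x*, so x* is not a strict local extremum.)

degen


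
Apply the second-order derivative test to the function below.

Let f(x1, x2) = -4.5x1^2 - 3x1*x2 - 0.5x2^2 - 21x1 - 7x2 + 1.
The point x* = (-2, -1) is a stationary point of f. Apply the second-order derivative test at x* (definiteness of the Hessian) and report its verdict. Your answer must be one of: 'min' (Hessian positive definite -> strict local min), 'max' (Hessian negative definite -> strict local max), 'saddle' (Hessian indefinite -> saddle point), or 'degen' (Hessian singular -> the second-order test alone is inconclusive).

Compute the Hessian H = grad^2 f:
  H = [[-9, -3], [-3, -1]]
Verify stationarity: grad f(x*) = H x* + g = (0, 0).
Eigenvalues of H: -10, 0.
H has a zero eigenvalue (singular; negative semidefinite but not definite), so H is neither positive definite, negative definite, nor indefinite. The second-order test alone is inconclusive -> degen.
(Indeed, f is constant along the null direction of H through x*, so x* is not a strict local extremum.)

degen


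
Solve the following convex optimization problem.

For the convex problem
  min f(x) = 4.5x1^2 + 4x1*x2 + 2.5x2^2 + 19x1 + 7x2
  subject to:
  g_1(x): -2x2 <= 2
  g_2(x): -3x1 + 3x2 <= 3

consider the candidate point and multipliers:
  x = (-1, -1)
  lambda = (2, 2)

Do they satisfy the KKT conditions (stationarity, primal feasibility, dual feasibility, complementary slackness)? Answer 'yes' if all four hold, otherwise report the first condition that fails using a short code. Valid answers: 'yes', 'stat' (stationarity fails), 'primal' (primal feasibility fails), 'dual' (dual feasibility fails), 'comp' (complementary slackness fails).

Gradient of f: grad f(x) = Q x + c = (6, -2)
Constraint values g_i(x) = a_i^T x - b_i:
  g_1((-1, -1)) = 0
  g_2((-1, -1)) = -3
Stationarity residual: grad f(x) + sum_i lambda_i a_i = (0, 0)
  -> stationarity OK
Primal feasibility (all g_i <= 0): OK
Dual feasibility (all lambda_i >= 0): OK
Complementary slackness (lambda_i * g_i(x) = 0 for all i): FAILS

Verdict: the first failing condition is complementary_slackness -> comp.

comp


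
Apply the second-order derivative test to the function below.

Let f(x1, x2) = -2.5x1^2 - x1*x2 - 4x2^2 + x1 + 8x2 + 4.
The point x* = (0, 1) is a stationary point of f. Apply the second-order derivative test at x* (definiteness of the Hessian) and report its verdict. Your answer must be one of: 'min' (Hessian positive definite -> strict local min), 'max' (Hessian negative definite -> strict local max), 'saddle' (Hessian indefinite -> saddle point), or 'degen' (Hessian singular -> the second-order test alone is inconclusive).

Compute the Hessian H = grad^2 f:
  H = [[-5, -1], [-1, -8]]
Verify stationarity: grad f(x*) = H x* + g = (0, 0).
Eigenvalues of H: -8.3028, -4.6972.
Both eigenvalues < 0, so H is negative definite -> x* is a strict local max.

max


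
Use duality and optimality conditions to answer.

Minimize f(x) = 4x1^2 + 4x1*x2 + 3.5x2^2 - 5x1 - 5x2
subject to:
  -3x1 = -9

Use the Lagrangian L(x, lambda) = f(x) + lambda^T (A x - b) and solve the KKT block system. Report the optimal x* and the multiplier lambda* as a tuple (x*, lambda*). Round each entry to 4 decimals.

Form the Lagrangian:
  L(x, lambda) = (1/2) x^T Q x + c^T x + lambda^T (A x - b)
Stationarity (grad_x L = 0): Q x + c + A^T lambda = 0.
Primal feasibility: A x = b.

This gives the KKT block system:
  [ Q   A^T ] [ x     ]   [-c ]
  [ A    0  ] [ lambda ] = [ b ]

Solving the linear system:
  x*      = (3, -1)
  lambda* = (5)
  f(x*)   = 17.5

x* = (3, -1), lambda* = (5)


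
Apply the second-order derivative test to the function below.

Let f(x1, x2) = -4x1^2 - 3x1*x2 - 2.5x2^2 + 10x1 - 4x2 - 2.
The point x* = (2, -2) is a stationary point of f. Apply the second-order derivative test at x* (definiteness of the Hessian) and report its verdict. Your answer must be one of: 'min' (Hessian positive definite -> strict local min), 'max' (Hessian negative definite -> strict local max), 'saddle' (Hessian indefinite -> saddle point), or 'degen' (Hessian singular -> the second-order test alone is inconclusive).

Compute the Hessian H = grad^2 f:
  H = [[-8, -3], [-3, -5]]
Verify stationarity: grad f(x*) = H x* + g = (0, 0).
Eigenvalues of H: -9.8541, -3.1459.
Both eigenvalues < 0, so H is negative definite -> x* is a strict local max.

max


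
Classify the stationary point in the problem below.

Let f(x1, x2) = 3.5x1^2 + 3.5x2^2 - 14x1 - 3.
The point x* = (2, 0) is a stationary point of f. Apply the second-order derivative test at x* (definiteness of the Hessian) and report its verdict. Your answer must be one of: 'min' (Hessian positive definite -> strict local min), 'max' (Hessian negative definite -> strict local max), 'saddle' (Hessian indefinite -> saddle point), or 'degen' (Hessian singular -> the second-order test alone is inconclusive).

Compute the Hessian H = grad^2 f:
  H = [[7, 0], [0, 7]]
Verify stationarity: grad f(x*) = H x* + g = (0, 0).
Eigenvalues of H: 7, 7.
Both eigenvalues > 0, so H is positive definite -> x* is a strict local min.

min


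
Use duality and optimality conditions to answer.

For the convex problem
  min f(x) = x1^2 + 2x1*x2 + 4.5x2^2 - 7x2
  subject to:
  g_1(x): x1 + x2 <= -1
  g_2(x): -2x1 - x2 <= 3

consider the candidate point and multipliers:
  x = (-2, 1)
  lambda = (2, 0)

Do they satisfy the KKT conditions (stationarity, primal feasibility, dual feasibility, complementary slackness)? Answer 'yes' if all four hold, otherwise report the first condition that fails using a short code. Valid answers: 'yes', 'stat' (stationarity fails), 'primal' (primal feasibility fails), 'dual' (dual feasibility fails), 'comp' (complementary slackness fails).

Gradient of f: grad f(x) = Q x + c = (-2, -2)
Constraint values g_i(x) = a_i^T x - b_i:
  g_1((-2, 1)) = 0
  g_2((-2, 1)) = 0
Stationarity residual: grad f(x) + sum_i lambda_i a_i = (0, 0)
  -> stationarity OK
Primal feasibility (all g_i <= 0): OK
Dual feasibility (all lambda_i >= 0): OK
Complementary slackness (lambda_i * g_i(x) = 0 for all i): OK

Verdict: yes, KKT holds.

yes


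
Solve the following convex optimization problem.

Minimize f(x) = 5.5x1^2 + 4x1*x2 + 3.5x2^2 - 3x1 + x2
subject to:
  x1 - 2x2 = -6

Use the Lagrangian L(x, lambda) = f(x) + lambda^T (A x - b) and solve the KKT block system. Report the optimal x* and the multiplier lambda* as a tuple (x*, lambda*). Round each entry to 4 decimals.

Form the Lagrangian:
  L(x, lambda) = (1/2) x^T Q x + c^T x + lambda^T (A x - b)
Stationarity (grad_x L = 0): Q x + c + A^T lambda = 0.
Primal feasibility: A x = b.

This gives the KKT block system:
  [ Q   A^T ] [ x     ]   [-c ]
  [ A    0  ] [ lambda ] = [ b ]

Solving the linear system:
  x*      = (-1.194, 2.403)
  lambda* = (6.5224)
  f(x*)   = 22.5597

x* = (-1.194, 2.403), lambda* = (6.5224)


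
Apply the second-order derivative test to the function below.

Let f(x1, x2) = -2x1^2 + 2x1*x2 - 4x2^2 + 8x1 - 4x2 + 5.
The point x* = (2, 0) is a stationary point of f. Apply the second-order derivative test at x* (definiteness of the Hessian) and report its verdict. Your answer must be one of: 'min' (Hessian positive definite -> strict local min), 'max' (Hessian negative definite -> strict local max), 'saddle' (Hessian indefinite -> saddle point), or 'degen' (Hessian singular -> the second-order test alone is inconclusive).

Compute the Hessian H = grad^2 f:
  H = [[-4, 2], [2, -8]]
Verify stationarity: grad f(x*) = H x* + g = (0, 0).
Eigenvalues of H: -8.8284, -3.1716.
Both eigenvalues < 0, so H is negative definite -> x* is a strict local max.

max


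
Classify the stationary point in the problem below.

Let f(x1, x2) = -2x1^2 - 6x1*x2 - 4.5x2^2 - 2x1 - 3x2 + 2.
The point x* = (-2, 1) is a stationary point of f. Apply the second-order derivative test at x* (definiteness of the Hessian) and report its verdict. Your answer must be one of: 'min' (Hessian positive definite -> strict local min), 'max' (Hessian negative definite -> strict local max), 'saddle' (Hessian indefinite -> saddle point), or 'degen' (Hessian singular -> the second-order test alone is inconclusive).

Compute the Hessian H = grad^2 f:
  H = [[-4, -6], [-6, -9]]
Verify stationarity: grad f(x*) = H x* + g = (0, 0).
Eigenvalues of H: -13, 0.
H has a zero eigenvalue (singular; negative semidefinite but not definite), so H is neither positive definite, negative definite, nor indefinite. The second-order test alone is inconclusive -> degen.
(Indeed, f is constant along the null direction of H through x*, so x* is not a strict local extremum.)

degen


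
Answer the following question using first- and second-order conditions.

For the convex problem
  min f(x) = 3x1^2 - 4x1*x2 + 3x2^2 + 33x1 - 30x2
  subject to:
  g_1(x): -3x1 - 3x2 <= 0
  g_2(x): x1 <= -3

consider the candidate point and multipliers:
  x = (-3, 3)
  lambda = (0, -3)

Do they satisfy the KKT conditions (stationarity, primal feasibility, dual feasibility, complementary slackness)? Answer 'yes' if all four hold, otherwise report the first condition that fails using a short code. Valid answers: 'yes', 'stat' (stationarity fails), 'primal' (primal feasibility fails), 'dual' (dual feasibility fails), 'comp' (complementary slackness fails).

Gradient of f: grad f(x) = Q x + c = (3, 0)
Constraint values g_i(x) = a_i^T x - b_i:
  g_1((-3, 3)) = 0
  g_2((-3, 3)) = 0
Stationarity residual: grad f(x) + sum_i lambda_i a_i = (0, 0)
  -> stationarity OK
Primal feasibility (all g_i <= 0): OK
Dual feasibility (all lambda_i >= 0): FAILS
Complementary slackness (lambda_i * g_i(x) = 0 for all i): OK

Verdict: the first failing condition is dual_feasibility -> dual.

dual


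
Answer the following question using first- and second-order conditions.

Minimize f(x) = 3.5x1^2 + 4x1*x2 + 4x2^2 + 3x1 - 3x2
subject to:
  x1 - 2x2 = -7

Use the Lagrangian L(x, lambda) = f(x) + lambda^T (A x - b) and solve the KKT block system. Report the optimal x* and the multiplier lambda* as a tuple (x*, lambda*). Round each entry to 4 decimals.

Form the Lagrangian:
  L(x, lambda) = (1/2) x^T Q x + c^T x + lambda^T (A x - b)
Stationarity (grad_x L = 0): Q x + c + A^T lambda = 0.
Primal feasibility: A x = b.

This gives the KKT block system:
  [ Q   A^T ] [ x     ]   [-c ]
  [ A    0  ] [ lambda ] = [ b ]

Solving the linear system:
  x*      = (-2.2692, 2.3654)
  lambda* = (3.4231)
  f(x*)   = 5.0288

x* = (-2.2692, 2.3654), lambda* = (3.4231)


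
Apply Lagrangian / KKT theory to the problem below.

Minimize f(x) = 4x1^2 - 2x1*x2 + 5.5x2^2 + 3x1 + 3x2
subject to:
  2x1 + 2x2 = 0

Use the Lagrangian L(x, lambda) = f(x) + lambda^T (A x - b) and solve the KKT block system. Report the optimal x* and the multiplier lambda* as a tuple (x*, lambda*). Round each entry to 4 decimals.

Form the Lagrangian:
  L(x, lambda) = (1/2) x^T Q x + c^T x + lambda^T (A x - b)
Stationarity (grad_x L = 0): Q x + c + A^T lambda = 0.
Primal feasibility: A x = b.

This gives the KKT block system:
  [ Q   A^T ] [ x     ]   [-c ]
  [ A    0  ] [ lambda ] = [ b ]

Solving the linear system:
  x*      = (0, 0)
  lambda* = (-1.5)
  f(x*)   = 0

x* = (0, 0), lambda* = (-1.5)


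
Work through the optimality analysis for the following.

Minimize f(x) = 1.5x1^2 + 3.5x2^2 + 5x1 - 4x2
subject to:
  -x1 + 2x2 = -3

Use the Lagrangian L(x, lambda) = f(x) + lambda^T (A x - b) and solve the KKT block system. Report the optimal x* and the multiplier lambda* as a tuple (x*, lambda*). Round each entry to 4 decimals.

Form the Lagrangian:
  L(x, lambda) = (1/2) x^T Q x + c^T x + lambda^T (A x - b)
Stationarity (grad_x L = 0): Q x + c + A^T lambda = 0.
Primal feasibility: A x = b.

This gives the KKT block system:
  [ Q   A^T ] [ x     ]   [-c ]
  [ A    0  ] [ lambda ] = [ b ]

Solving the linear system:
  x*      = (0.4737, -1.2632)
  lambda* = (6.4211)
  f(x*)   = 13.3421

x* = (0.4737, -1.2632), lambda* = (6.4211)


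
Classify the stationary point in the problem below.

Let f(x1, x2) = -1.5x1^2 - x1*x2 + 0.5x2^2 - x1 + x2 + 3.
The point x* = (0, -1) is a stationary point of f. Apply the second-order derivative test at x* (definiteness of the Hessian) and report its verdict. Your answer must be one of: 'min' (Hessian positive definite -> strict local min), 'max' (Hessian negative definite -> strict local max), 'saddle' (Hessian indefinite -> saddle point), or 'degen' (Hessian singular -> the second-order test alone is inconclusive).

Compute the Hessian H = grad^2 f:
  H = [[-3, -1], [-1, 1]]
Verify stationarity: grad f(x*) = H x* + g = (0, 0).
Eigenvalues of H: -3.2361, 1.2361.
Eigenvalues have mixed signs, so H is indefinite -> x* is a saddle point.

saddle


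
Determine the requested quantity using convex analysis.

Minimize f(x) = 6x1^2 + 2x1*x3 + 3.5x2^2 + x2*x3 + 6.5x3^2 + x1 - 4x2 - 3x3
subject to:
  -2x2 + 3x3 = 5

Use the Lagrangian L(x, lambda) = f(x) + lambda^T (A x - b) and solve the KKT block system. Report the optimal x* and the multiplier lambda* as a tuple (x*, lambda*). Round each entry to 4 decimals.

Form the Lagrangian:
  L(x, lambda) = (1/2) x^T Q x + c^T x + lambda^T (A x - b)
Stationarity (grad_x L = 0): Q x + c + A^T lambda = 0.
Primal feasibility: A x = b.

This gives the KKT block system:
  [ Q   A^T ] [ x     ]   [-c ]
  [ A    0  ] [ lambda ] = [ b ]

Solving the linear system:
  x*      = (-0.2845, -0.6897, 1.2069)
  lambda* = (-3.8103)
  f(x*)   = 8.9526

x* = (-0.2845, -0.6897, 1.2069), lambda* = (-3.8103)


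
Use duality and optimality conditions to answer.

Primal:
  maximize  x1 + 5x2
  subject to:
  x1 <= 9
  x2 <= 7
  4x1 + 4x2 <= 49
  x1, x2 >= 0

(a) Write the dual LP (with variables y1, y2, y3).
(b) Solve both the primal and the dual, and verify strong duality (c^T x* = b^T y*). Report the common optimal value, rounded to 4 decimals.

The standard primal-dual pair for 'max c^T x s.t. A x <= b, x >= 0' is:
  Dual:  min b^T y  s.t.  A^T y >= c,  y >= 0.

So the dual LP is:
  minimize  9y1 + 7y2 + 49y3
  subject to:
    y1 + 4y3 >= 1
    y2 + 4y3 >= 5
    y1, y2, y3 >= 0

Solving the primal: x* = (5.25, 7).
  primal value c^T x* = 40.25.
Solving the dual: y* = (0, 4, 0.25).
  dual value b^T y* = 40.25.
Strong duality: c^T x* = b^T y*. Confirmed.

40.25


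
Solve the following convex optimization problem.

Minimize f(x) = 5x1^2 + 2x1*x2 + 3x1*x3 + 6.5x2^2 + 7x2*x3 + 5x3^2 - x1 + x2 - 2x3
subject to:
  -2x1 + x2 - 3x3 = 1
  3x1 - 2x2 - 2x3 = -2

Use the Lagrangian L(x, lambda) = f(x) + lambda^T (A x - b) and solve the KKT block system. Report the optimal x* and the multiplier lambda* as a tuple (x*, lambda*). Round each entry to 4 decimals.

Form the Lagrangian:
  L(x, lambda) = (1/2) x^T Q x + c^T x + lambda^T (A x - b)
Stationarity (grad_x L = 0): Q x + c + A^T lambda = 0.
Primal feasibility: A x = b.

This gives the KKT block system:
  [ Q   A^T ] [ x     ]   [-c ]
  [ A    0  ] [ lambda ] = [ b ]

Solving the linear system:
  x*      = (-0.488, 0.2071, 0.061)
  lambda* = (-1.1368, 1.003)
  f(x*)   = 1.8579

x* = (-0.488, 0.2071, 0.061), lambda* = (-1.1368, 1.003)


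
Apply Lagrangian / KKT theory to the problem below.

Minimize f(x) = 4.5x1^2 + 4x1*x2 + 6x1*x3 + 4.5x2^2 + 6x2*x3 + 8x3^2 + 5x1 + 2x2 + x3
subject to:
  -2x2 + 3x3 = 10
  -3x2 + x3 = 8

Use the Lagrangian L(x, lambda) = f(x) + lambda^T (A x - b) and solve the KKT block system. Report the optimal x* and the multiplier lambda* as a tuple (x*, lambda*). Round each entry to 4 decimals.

Form the Lagrangian:
  L(x, lambda) = (1/2) x^T Q x + c^T x + lambda^T (A x - b)
Stationarity (grad_x L = 0): Q x + c + A^T lambda = 0.
Primal feasibility: A x = b.

This gives the KKT block system:
  [ Q   A^T ] [ x     ]   [-c ]
  [ A    0  ] [ lambda ] = [ b ]

Solving the linear system:
  x*      = (-1, -2, 2)
  lambda* = (-5.2857, 0.8571)
  f(x*)   = 19.5

x* = (-1, -2, 2), lambda* = (-5.2857, 0.8571)


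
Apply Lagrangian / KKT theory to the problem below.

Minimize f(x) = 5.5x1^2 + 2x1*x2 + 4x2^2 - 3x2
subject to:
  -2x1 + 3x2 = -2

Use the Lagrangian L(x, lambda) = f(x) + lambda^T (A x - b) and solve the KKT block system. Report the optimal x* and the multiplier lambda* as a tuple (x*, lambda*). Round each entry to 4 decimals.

Form the Lagrangian:
  L(x, lambda) = (1/2) x^T Q x + c^T x + lambda^T (A x - b)
Stationarity (grad_x L = 0): Q x + c + A^T lambda = 0.
Primal feasibility: A x = b.

This gives the KKT block system:
  [ Q   A^T ] [ x     ]   [-c ]
  [ A    0  ] [ lambda ] = [ b ]

Solving the linear system:
  x*      = (0.4, -0.4)
  lambda* = (1.8)
  f(x*)   = 2.4

x* = (0.4, -0.4), lambda* = (1.8)


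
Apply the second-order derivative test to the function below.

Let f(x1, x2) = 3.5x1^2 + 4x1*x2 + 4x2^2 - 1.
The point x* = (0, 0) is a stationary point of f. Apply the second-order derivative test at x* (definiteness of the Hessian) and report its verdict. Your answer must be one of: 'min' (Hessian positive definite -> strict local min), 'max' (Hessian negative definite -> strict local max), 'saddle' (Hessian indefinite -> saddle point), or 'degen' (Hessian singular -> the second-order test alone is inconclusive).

Compute the Hessian H = grad^2 f:
  H = [[7, 4], [4, 8]]
Verify stationarity: grad f(x*) = H x* + g = (0, 0).
Eigenvalues of H: 3.4689, 11.5311.
Both eigenvalues > 0, so H is positive definite -> x* is a strict local min.

min


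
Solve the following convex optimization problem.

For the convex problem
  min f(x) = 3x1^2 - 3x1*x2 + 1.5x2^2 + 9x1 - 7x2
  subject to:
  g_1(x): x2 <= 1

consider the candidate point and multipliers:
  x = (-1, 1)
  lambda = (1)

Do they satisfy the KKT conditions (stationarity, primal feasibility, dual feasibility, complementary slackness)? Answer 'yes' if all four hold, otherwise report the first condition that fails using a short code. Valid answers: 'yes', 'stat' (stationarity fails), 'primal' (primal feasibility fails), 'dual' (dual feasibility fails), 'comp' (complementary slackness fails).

Gradient of f: grad f(x) = Q x + c = (0, -1)
Constraint values g_i(x) = a_i^T x - b_i:
  g_1((-1, 1)) = 0
Stationarity residual: grad f(x) + sum_i lambda_i a_i = (0, 0)
  -> stationarity OK
Primal feasibility (all g_i <= 0): OK
Dual feasibility (all lambda_i >= 0): OK
Complementary slackness (lambda_i * g_i(x) = 0 for all i): OK

Verdict: yes, KKT holds.

yes


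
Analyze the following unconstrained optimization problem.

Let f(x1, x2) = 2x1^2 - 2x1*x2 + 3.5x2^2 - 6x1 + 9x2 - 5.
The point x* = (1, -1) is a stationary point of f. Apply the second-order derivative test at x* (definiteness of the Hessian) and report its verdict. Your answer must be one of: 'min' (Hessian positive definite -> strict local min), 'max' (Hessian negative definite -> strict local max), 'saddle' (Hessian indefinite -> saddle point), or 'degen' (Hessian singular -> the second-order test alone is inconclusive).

Compute the Hessian H = grad^2 f:
  H = [[4, -2], [-2, 7]]
Verify stationarity: grad f(x*) = H x* + g = (0, 0).
Eigenvalues of H: 3, 8.
Both eigenvalues > 0, so H is positive definite -> x* is a strict local min.

min


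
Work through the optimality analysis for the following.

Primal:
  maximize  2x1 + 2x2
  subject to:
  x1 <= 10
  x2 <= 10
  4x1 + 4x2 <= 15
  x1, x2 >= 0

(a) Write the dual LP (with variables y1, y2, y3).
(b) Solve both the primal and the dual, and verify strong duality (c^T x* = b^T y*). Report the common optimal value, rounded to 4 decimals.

The standard primal-dual pair for 'max c^T x s.t. A x <= b, x >= 0' is:
  Dual:  min b^T y  s.t.  A^T y >= c,  y >= 0.

So the dual LP is:
  minimize  10y1 + 10y2 + 15y3
  subject to:
    y1 + 4y3 >= 2
    y2 + 4y3 >= 2
    y1, y2, y3 >= 0

Solving the primal: x* = (3.75, 0).
  primal value c^T x* = 7.5.
Solving the dual: y* = (0, 0, 0.5).
  dual value b^T y* = 7.5.
Strong duality: c^T x* = b^T y*. Confirmed.

7.5


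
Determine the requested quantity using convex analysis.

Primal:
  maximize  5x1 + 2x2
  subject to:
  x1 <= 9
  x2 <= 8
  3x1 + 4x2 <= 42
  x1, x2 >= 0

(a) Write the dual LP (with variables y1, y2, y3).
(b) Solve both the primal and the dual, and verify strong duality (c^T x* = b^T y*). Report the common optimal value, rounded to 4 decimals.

The standard primal-dual pair for 'max c^T x s.t. A x <= b, x >= 0' is:
  Dual:  min b^T y  s.t.  A^T y >= c,  y >= 0.

So the dual LP is:
  minimize  9y1 + 8y2 + 42y3
  subject to:
    y1 + 3y3 >= 5
    y2 + 4y3 >= 2
    y1, y2, y3 >= 0

Solving the primal: x* = (9, 3.75).
  primal value c^T x* = 52.5.
Solving the dual: y* = (3.5, 0, 0.5).
  dual value b^T y* = 52.5.
Strong duality: c^T x* = b^T y*. Confirmed.

52.5


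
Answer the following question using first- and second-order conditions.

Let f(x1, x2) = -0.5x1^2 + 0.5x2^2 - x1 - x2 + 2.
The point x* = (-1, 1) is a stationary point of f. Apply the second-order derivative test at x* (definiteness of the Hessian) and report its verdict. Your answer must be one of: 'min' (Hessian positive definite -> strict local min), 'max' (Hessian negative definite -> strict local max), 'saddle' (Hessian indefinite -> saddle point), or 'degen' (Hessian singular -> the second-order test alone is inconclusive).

Compute the Hessian H = grad^2 f:
  H = [[-1, 0], [0, 1]]
Verify stationarity: grad f(x*) = H x* + g = (0, 0).
Eigenvalues of H: -1, 1.
Eigenvalues have mixed signs, so H is indefinite -> x* is a saddle point.

saddle


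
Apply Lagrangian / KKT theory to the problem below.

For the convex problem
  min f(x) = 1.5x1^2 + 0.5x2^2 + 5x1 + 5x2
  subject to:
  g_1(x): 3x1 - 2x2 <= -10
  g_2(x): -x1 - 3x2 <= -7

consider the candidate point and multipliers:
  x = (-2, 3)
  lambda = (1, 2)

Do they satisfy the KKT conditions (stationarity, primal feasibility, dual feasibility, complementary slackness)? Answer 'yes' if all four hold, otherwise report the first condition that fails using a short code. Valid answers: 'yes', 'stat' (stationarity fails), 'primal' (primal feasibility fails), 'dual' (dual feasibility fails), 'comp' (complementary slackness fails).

Gradient of f: grad f(x) = Q x + c = (-1, 8)
Constraint values g_i(x) = a_i^T x - b_i:
  g_1((-2, 3)) = -2
  g_2((-2, 3)) = 0
Stationarity residual: grad f(x) + sum_i lambda_i a_i = (0, 0)
  -> stationarity OK
Primal feasibility (all g_i <= 0): OK
Dual feasibility (all lambda_i >= 0): OK
Complementary slackness (lambda_i * g_i(x) = 0 for all i): FAILS

Verdict: the first failing condition is complementary_slackness -> comp.

comp


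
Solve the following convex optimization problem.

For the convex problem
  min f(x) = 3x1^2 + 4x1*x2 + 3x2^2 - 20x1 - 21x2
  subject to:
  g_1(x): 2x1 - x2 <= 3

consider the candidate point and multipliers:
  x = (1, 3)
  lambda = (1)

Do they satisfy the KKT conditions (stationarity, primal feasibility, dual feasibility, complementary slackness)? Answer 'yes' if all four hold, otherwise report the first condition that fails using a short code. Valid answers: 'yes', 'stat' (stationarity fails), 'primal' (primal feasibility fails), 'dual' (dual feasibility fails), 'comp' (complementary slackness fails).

Gradient of f: grad f(x) = Q x + c = (-2, 1)
Constraint values g_i(x) = a_i^T x - b_i:
  g_1((1, 3)) = -4
Stationarity residual: grad f(x) + sum_i lambda_i a_i = (0, 0)
  -> stationarity OK
Primal feasibility (all g_i <= 0): OK
Dual feasibility (all lambda_i >= 0): OK
Complementary slackness (lambda_i * g_i(x) = 0 for all i): FAILS

Verdict: the first failing condition is complementary_slackness -> comp.

comp


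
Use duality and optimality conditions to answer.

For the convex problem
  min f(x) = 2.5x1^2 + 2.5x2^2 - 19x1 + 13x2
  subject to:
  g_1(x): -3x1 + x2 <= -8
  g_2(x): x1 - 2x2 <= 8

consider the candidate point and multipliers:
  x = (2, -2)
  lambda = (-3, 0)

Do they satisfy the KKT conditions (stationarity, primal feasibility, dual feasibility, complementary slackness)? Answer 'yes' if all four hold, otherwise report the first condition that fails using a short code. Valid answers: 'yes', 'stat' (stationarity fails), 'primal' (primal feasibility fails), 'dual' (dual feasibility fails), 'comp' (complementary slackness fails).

Gradient of f: grad f(x) = Q x + c = (-9, 3)
Constraint values g_i(x) = a_i^T x - b_i:
  g_1((2, -2)) = 0
  g_2((2, -2)) = -2
Stationarity residual: grad f(x) + sum_i lambda_i a_i = (0, 0)
  -> stationarity OK
Primal feasibility (all g_i <= 0): OK
Dual feasibility (all lambda_i >= 0): FAILS
Complementary slackness (lambda_i * g_i(x) = 0 for all i): OK

Verdict: the first failing condition is dual_feasibility -> dual.

dual


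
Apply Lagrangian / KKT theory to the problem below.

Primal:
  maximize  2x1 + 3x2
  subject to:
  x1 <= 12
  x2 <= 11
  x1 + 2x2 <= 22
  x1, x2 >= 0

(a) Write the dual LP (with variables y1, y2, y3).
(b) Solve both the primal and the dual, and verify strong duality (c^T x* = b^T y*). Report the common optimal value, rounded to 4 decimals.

The standard primal-dual pair for 'max c^T x s.t. A x <= b, x >= 0' is:
  Dual:  min b^T y  s.t.  A^T y >= c,  y >= 0.

So the dual LP is:
  minimize  12y1 + 11y2 + 22y3
  subject to:
    y1 + y3 >= 2
    y2 + 2y3 >= 3
    y1, y2, y3 >= 0

Solving the primal: x* = (12, 5).
  primal value c^T x* = 39.
Solving the dual: y* = (0.5, 0, 1.5).
  dual value b^T y* = 39.
Strong duality: c^T x* = b^T y*. Confirmed.

39


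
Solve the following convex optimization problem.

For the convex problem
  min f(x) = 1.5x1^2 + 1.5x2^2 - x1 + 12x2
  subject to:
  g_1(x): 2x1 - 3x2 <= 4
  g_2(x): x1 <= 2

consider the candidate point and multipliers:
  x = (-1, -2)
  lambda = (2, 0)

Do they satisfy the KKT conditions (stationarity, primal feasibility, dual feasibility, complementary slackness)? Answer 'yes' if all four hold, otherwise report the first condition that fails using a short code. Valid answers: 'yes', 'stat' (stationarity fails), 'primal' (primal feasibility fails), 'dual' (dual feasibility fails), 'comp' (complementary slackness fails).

Gradient of f: grad f(x) = Q x + c = (-4, 6)
Constraint values g_i(x) = a_i^T x - b_i:
  g_1((-1, -2)) = 0
  g_2((-1, -2)) = -3
Stationarity residual: grad f(x) + sum_i lambda_i a_i = (0, 0)
  -> stationarity OK
Primal feasibility (all g_i <= 0): OK
Dual feasibility (all lambda_i >= 0): OK
Complementary slackness (lambda_i * g_i(x) = 0 for all i): OK

Verdict: yes, KKT holds.

yes


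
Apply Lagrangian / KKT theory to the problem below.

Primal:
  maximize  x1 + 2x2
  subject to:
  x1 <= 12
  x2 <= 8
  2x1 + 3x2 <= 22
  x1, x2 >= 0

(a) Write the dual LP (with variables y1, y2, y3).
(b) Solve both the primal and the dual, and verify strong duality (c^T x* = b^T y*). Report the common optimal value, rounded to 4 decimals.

The standard primal-dual pair for 'max c^T x s.t. A x <= b, x >= 0' is:
  Dual:  min b^T y  s.t.  A^T y >= c,  y >= 0.

So the dual LP is:
  minimize  12y1 + 8y2 + 22y3
  subject to:
    y1 + 2y3 >= 1
    y2 + 3y3 >= 2
    y1, y2, y3 >= 0

Solving the primal: x* = (0, 7.3333).
  primal value c^T x* = 14.6667.
Solving the dual: y* = (0, 0, 0.6667).
  dual value b^T y* = 14.6667.
Strong duality: c^T x* = b^T y*. Confirmed.

14.6667


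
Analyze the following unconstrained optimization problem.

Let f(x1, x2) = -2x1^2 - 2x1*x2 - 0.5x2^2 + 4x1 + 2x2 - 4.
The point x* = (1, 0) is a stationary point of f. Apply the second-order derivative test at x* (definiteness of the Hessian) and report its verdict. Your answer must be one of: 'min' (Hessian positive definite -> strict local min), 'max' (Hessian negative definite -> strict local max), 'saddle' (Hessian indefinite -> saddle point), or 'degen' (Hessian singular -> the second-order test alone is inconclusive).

Compute the Hessian H = grad^2 f:
  H = [[-4, -2], [-2, -1]]
Verify stationarity: grad f(x*) = H x* + g = (0, 0).
Eigenvalues of H: -5, 0.
H has a zero eigenvalue (singular; negative semidefinite but not definite), so H is neither positive definite, negative definite, nor indefinite. The second-order test alone is inconclusive -> degen.
(Indeed, f is constant along the null direction of H through x*, so x* is not a strict local extremum.)

degen


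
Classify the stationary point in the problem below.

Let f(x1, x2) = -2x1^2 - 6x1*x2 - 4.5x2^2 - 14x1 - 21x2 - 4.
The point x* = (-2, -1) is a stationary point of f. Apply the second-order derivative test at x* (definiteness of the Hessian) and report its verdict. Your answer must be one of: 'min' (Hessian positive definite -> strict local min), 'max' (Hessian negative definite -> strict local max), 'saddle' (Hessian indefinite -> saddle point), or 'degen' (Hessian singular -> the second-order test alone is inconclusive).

Compute the Hessian H = grad^2 f:
  H = [[-4, -6], [-6, -9]]
Verify stationarity: grad f(x*) = H x* + g = (0, 0).
Eigenvalues of H: -13, 0.
H has a zero eigenvalue (singular; negative semidefinite but not definite), so H is neither positive definite, negative definite, nor indefinite. The second-order test alone is inconclusive -> degen.
(Indeed, f is constant along the null direction of H through x*, so x* is not a strict local extremum.)

degen


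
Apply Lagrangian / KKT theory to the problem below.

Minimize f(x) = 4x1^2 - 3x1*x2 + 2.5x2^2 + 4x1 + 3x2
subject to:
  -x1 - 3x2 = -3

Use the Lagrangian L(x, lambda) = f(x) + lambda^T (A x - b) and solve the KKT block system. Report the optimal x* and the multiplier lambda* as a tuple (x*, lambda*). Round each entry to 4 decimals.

Form the Lagrangian:
  L(x, lambda) = (1/2) x^T Q x + c^T x + lambda^T (A x - b)
Stationarity (grad_x L = 0): Q x + c + A^T lambda = 0.
Primal feasibility: A x = b.

This gives the KKT block system:
  [ Q   A^T ] [ x     ]   [-c ]
  [ A    0  ] [ lambda ] = [ b ]

Solving the linear system:
  x*      = (0.1579, 0.9474)
  lambda* = (2.4211)
  f(x*)   = 5.3684

x* = (0.1579, 0.9474), lambda* = (2.4211)


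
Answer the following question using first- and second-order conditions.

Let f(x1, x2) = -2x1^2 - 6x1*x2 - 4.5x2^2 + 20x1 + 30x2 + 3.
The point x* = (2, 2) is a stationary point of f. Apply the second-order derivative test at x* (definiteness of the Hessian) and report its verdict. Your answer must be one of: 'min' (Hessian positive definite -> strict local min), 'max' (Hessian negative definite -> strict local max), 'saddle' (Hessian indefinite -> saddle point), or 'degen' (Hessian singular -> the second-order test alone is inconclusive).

Compute the Hessian H = grad^2 f:
  H = [[-4, -6], [-6, -9]]
Verify stationarity: grad f(x*) = H x* + g = (0, 0).
Eigenvalues of H: -13, 0.
H has a zero eigenvalue (singular; negative semidefinite but not definite), so H is neither positive definite, negative definite, nor indefinite. The second-order test alone is inconclusive -> degen.
(Indeed, f is constant along the null direction of H through x*, so x* is not a strict local extremum.)

degen


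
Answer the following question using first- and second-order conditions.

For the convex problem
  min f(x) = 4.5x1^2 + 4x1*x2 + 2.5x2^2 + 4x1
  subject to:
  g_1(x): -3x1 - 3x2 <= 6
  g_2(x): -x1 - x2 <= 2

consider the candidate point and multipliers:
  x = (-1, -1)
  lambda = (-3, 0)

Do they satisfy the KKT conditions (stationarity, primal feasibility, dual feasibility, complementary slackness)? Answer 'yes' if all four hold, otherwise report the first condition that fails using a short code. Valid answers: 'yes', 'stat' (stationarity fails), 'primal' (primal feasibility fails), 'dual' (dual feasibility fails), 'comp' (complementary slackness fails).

Gradient of f: grad f(x) = Q x + c = (-9, -9)
Constraint values g_i(x) = a_i^T x - b_i:
  g_1((-1, -1)) = 0
  g_2((-1, -1)) = 0
Stationarity residual: grad f(x) + sum_i lambda_i a_i = (0, 0)
  -> stationarity OK
Primal feasibility (all g_i <= 0): OK
Dual feasibility (all lambda_i >= 0): FAILS
Complementary slackness (lambda_i * g_i(x) = 0 for all i): OK

Verdict: the first failing condition is dual_feasibility -> dual.

dual


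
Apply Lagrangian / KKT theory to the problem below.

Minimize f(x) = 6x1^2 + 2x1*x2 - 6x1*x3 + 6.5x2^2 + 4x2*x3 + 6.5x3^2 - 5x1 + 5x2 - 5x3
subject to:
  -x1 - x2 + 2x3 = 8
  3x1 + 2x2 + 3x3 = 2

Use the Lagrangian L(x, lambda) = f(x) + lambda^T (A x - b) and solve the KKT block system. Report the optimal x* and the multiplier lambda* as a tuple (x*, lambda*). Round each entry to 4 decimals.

Form the Lagrangian:
  L(x, lambda) = (1/2) x^T Q x + c^T x + lambda^T (A x - b)
Stationarity (grad_x L = 0): Q x + c + A^T lambda = 0.
Primal feasibility: A x = b.

This gives the KKT block system:
  [ Q   A^T ] [ x     ]   [-c ]
  [ A    0  ] [ lambda ] = [ b ]

Solving the linear system:
  x*      = (0.0148, -2.8761, 2.5693)
  lambda* = (-14.2664, 3.9082)
  f(x*)   = 39.5067

x* = (0.0148, -2.8761, 2.5693), lambda* = (-14.2664, 3.9082)


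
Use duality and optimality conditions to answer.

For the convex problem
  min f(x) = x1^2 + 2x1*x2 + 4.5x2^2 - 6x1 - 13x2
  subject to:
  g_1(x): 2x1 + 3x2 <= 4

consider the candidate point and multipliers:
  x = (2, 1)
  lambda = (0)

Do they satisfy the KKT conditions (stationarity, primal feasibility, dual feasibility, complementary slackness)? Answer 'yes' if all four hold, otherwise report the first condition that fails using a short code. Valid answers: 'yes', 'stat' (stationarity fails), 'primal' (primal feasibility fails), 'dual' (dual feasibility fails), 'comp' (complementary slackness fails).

Gradient of f: grad f(x) = Q x + c = (0, 0)
Constraint values g_i(x) = a_i^T x - b_i:
  g_1((2, 1)) = 3
Stationarity residual: grad f(x) + sum_i lambda_i a_i = (0, 0)
  -> stationarity OK
Primal feasibility (all g_i <= 0): FAILS
Dual feasibility (all lambda_i >= 0): OK
Complementary slackness (lambda_i * g_i(x) = 0 for all i): OK

Verdict: the first failing condition is primal_feasibility -> primal.

primal


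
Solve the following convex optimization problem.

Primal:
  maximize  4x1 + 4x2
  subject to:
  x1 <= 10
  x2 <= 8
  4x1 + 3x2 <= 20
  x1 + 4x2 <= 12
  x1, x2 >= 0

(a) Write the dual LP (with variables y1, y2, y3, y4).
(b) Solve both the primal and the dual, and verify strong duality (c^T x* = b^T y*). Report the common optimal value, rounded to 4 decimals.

The standard primal-dual pair for 'max c^T x s.t. A x <= b, x >= 0' is:
  Dual:  min b^T y  s.t.  A^T y >= c,  y >= 0.

So the dual LP is:
  minimize  10y1 + 8y2 + 20y3 + 12y4
  subject to:
    y1 + 4y3 + y4 >= 4
    y2 + 3y3 + 4y4 >= 4
    y1, y2, y3, y4 >= 0

Solving the primal: x* = (3.3846, 2.1538).
  primal value c^T x* = 22.1538.
Solving the dual: y* = (0, 0, 0.9231, 0.3077).
  dual value b^T y* = 22.1538.
Strong duality: c^T x* = b^T y*. Confirmed.

22.1538
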